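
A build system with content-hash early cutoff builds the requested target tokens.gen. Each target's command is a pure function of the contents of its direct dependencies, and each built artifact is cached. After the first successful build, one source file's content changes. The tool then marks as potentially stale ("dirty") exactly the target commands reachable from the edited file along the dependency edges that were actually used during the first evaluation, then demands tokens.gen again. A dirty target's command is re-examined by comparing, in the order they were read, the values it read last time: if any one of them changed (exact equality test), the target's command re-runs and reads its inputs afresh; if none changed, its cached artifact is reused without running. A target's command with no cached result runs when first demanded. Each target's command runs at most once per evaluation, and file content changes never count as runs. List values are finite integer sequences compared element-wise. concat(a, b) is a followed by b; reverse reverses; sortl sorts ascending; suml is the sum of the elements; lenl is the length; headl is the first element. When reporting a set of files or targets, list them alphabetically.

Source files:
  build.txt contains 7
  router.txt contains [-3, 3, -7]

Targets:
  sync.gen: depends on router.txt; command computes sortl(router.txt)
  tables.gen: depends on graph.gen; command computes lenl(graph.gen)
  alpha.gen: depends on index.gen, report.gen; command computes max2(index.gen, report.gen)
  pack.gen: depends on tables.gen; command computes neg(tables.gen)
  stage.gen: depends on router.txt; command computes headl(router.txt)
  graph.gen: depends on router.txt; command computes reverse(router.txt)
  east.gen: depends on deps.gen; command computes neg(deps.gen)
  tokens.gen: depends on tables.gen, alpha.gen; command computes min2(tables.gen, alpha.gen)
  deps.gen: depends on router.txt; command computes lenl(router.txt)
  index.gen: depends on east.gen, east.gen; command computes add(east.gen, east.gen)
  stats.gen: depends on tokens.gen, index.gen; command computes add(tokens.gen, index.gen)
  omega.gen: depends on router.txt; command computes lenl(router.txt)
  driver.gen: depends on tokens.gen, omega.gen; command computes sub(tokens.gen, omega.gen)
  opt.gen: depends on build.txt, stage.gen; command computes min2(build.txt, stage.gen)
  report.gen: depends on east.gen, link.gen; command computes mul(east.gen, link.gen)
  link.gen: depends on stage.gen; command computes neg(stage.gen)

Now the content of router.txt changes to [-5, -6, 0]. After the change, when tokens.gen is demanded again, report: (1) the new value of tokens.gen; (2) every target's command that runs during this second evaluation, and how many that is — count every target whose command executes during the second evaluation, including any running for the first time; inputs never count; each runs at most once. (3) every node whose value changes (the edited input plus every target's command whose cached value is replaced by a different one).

New value of tokens.gen: -6.
Target commands that run: alpha.gen, deps.gen, graph.gen, link.gen, report.gen, stage.gen, tables.gen — 7 in total.
Values that change: graph.gen, link.gen, report.gen, router.txt, stage.gen.
Key observation: the cutoff stops propagation at east.gen — its inputs' values are unchanged, so it reuses its cache.

First evaluation (everything demanded from the output):
  deps.gen = lenl([-3, 3, -7]) = 3
  east.gen = neg(3) = -3
  graph.gen = reverse([-3, 3, -7]) = [-7, 3, -3]
  index.gen = add(-3, -3) = -6
  stage.gen = headl([-3, 3, -7]) = -3
  link.gen = neg(-3) = 3
  report.gen = mul(-3, 3) = -9
  alpha.gen = max2(-6, -9) = -6
  tables.gen = lenl([-7, 3, -3]) = 3
  tokens.gen = min2(3, -6) = -6

Propagation after the edit:
  deps.gen: runs — router.txt [-3, 3, -7]->[-5, -6, 0]; result 3 (same value as before).
  east.gen: checked — values it read are unchanged (deps.gen unchanged); reused cached -3 without running.
  graph.gen: runs — router.txt [-3, 3, -7]->[-5, -6, 0]; result [0, -6, -5].
  index.gen: checked — values it read are unchanged (east.gen unchanged, east.gen unchanged); reused cached -6 without running.
  stage.gen: runs — router.txt [-3, 3, -7]->[-5, -6, 0]; result -5.
  link.gen: runs — stage.gen -3->-5; result 5.
  report.gen: runs — link.gen 3->5; result -15.
  alpha.gen: runs — report.gen -9->-15; result -6 (same value as before).
  tables.gen: runs — graph.gen [-7, 3, -3]->[0, -6, -5]; result 3 (same value as before).
  tokens.gen: checked — values it read are unchanged (tables.gen unchanged, alpha.gen unchanged); reused cached -6 without running.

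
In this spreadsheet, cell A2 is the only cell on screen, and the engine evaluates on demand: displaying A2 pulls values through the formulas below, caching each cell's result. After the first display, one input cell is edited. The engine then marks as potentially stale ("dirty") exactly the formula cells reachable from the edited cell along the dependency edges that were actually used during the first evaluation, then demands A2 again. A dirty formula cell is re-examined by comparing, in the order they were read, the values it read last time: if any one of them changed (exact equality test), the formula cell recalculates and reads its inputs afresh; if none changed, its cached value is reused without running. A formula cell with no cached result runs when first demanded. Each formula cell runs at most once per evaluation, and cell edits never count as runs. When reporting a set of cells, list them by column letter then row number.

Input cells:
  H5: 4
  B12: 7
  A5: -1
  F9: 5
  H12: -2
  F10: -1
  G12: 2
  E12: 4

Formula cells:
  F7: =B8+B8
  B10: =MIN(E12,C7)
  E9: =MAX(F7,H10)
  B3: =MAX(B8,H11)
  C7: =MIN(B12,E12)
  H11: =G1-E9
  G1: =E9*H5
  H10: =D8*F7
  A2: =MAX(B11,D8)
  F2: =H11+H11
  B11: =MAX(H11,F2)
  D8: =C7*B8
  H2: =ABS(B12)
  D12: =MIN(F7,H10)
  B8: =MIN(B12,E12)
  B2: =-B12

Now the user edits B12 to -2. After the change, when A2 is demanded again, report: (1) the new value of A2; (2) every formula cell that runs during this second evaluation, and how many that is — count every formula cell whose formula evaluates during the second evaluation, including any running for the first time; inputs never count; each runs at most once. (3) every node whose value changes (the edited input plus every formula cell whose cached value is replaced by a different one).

A2 now evaluates to 4.
Run set: A2, B8, B11, C7, D8, E9, F2, F7, G1, H10, H11 (11 run).
Changed values: A2, B8, B11, B12, C7, D8, E9, F2, F7, G1, H10, H11.

Initial pass — values computed on the first demand:
  B8 = MIN(7, 4) = 4
  C7 = MIN(7, 4) = 4
  D8 = 4 * 4 = 16
  F7 = 4 + 4 = 8
  H10 = 16 * 8 = 128
  E9 = MAX(8, 128) = 128
  G1 = 128 * 4 = 512
  H11 = 512 - 128 = 384
  F2 = 384 + 384 = 768
  B11 = MAX(384, 768) = 768
  A2 = MAX(768, 16) = 768

Second demand — change propagation:
  B8: re-runs because B12 7->-2; new result -2.
  C7: re-runs because B12 7->-2; new result -2.
  D8: re-runs because C7 4->-2; B8 4->-2; new result 4.
  F7: re-runs because B8 4->-2; B8 4->-2; new result -4.
  H10: re-runs because D8 16->4; F7 8->-4; new result -16.
  E9: re-runs because F7 8->-4; H10 128->-16; new result -4.
  G1: re-runs because E9 128->-4; new result -16.
  H11: re-runs because G1 512->-16; E9 128->-4; new result -12.
  F2: re-runs because H11 384->-12; H11 384->-12; new result -24.
  B11: re-runs because H11 384->-12; F2 768->-24; new result -12.
  A2: re-runs because B11 768->-12; D8 16->4; new result 4.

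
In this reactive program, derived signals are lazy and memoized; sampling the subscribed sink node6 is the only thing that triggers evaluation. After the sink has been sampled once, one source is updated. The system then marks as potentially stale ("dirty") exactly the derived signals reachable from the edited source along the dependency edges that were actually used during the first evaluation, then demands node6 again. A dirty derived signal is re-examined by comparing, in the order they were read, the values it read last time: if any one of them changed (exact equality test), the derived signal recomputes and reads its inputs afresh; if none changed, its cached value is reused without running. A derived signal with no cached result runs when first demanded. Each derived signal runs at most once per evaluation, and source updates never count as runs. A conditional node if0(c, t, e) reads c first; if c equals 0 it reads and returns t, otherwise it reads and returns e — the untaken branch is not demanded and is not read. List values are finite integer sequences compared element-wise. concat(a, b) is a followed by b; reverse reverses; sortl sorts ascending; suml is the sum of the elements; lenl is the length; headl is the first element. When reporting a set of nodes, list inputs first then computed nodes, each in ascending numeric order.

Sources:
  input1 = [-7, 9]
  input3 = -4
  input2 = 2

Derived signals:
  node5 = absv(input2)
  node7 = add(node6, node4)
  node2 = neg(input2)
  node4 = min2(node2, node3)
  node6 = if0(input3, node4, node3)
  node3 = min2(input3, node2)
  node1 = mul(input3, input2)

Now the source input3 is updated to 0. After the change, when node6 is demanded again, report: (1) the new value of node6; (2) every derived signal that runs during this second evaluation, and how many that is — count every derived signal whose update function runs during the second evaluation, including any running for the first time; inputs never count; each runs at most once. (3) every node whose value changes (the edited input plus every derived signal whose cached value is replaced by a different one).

Demanding node6 again yields -2.
3 derived signals run: node3, node4, node6.
The nodes whose values change: input3, node3, node6.
Note the branch switch — node4 had no cache and runs now for the first time.

First demand of the output computes:
  node2 = neg(2) = -2
  node3 = min2(-4, -2) = -4
  node6 = if0(input3=-4 -> else branch node3) = -4

After the edit, cleaning proceeds:
  node3: a read changed (input3 -4->0) — executes, giving -2.
  node4: had never run; runs now, result -2.
  node6: a read changed (input3 -4->0; node3 -4->-2) — executes, giving -2.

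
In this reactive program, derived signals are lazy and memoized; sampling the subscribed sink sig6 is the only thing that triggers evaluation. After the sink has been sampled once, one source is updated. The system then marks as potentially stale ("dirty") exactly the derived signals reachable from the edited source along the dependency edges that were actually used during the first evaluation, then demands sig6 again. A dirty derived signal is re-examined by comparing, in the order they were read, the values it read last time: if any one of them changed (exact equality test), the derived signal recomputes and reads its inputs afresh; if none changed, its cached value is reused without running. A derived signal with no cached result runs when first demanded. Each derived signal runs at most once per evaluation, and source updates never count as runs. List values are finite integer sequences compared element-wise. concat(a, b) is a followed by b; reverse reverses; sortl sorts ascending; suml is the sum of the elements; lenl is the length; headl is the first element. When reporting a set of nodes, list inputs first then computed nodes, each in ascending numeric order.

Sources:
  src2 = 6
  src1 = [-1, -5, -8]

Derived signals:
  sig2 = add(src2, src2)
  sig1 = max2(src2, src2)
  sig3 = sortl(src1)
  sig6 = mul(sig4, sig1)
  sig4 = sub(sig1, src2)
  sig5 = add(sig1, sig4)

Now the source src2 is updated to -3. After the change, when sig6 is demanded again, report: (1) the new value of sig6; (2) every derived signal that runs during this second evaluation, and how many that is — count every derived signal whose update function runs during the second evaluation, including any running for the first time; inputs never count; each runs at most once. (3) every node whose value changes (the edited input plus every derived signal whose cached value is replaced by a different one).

Demanding sig6 again yields 0.
3 derived signals run: sig1, sig4, sig6.
The nodes whose values change: src2, sig1.

First demand of the output computes:
  sig1 = max2(6, 6) = 6
  sig4 = sub(6, 6) = 0
  sig6 = mul(0, 6) = 0

After the edit, cleaning proceeds:
  sig1: a read changed (src2 6->-3; src2 6->-3) — executes, giving -3.
  sig4: a read changed (sig1 6->-3; src2 6->-3) — executes, giving 0 — identical to its old value.
  sig6: a read changed (sig1 6->-3) — executes, giving 0 — identical to its old value.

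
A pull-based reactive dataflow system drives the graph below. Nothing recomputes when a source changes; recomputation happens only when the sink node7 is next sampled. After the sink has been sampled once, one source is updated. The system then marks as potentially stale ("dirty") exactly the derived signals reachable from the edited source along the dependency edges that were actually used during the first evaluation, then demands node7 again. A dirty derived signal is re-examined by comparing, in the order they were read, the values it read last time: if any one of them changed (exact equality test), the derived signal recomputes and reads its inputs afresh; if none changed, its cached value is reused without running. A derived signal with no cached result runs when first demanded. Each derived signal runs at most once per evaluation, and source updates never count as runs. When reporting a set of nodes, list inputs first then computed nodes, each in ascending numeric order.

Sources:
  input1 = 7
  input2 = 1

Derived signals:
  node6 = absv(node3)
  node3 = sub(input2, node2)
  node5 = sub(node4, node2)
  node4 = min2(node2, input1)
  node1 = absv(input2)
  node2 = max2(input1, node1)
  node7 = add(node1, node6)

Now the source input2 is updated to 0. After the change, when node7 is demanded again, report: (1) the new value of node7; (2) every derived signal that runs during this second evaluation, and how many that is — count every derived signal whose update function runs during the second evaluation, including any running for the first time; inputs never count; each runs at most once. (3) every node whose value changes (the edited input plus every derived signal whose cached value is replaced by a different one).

New value of node7: 7.
Derived signals that run: node1, node2, node3, node6, node7 — 5 in total.
Values that change: input2, node1, node3, node6.

First evaluation (everything demanded from the output):
  node1 = absv(1) = 1
  node2 = max2(7, 1) = 7
  node3 = sub(1, 7) = -6
  node6 = absv(-6) = 6
  node7 = add(1, 6) = 7

Propagation after the edit:
  node1: runs — input2 1->0; result 0.
  node2: runs — node1 1->0; result 7 (same value as before).
  node3: runs — input2 1->0; result -7.
  node6: runs — node3 -6->-7; result 7.
  node7: runs — node1 1->0; node6 6->7; result 7 (same value as before).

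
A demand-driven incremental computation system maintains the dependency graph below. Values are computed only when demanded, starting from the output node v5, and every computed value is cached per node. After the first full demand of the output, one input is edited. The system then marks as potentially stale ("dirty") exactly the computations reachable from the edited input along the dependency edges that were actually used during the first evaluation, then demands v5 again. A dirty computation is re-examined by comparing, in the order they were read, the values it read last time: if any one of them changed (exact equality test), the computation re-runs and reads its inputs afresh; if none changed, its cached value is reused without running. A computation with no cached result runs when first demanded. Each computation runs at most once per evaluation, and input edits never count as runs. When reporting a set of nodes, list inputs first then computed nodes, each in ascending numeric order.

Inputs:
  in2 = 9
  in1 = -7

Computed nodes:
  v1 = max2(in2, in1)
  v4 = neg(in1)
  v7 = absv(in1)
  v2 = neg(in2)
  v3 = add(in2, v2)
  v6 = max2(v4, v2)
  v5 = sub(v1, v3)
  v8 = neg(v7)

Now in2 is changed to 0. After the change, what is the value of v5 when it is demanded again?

First evaluation (everything demanded from the output):
  v1 = max2(9, -7) = 9
  v2 = neg(9) = -9
  v3 = add(9, -9) = 0
  v5 = sub(9, 0) = 9

Propagation after the edit:
  v1: runs — in2 9->0; result 0.
  v2: runs — in2 9->0; result 0.
  v3: runs — in2 9->0; v2 -9->0; result 0 (same value as before).
  v5: runs — v1 9->0; result 0.

New value of v5: 0.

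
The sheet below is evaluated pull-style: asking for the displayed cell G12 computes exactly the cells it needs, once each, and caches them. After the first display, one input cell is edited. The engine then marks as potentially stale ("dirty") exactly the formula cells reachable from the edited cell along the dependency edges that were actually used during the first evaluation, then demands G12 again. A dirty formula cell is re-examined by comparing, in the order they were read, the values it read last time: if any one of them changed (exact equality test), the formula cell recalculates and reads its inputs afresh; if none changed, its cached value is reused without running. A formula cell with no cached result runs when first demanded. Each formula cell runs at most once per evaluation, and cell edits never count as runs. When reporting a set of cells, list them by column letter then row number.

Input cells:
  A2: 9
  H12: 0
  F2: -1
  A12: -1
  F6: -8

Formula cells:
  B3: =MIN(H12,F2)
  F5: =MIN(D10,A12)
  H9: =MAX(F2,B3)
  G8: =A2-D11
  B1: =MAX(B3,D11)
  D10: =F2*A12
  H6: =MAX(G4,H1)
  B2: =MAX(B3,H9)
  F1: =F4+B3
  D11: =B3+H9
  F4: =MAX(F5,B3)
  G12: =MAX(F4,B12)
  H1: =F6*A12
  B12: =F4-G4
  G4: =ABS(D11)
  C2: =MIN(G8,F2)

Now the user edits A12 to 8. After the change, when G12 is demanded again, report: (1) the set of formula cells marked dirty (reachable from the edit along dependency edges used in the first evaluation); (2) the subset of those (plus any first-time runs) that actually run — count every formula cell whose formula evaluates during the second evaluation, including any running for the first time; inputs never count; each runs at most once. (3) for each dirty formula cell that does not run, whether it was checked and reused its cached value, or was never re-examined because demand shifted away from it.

The edit dirties: B12, D10, F4, F5, G12.
3 formula cells run: D10, F4, F5.
Cache hits after checking: B12, G12.
Note the absorption at F4: it re-runs yet its value is the same, leaving the output's value untouched.

First demand of the output computes:
  B3 = MIN(0, -1) = -1
  D10 = -1 * -1 = 1
  F5 = MIN(1, -1) = -1
  F4 = MAX(-1, -1) = -1
  H9 = MAX(-1, -1) = -1
  D11 = -1 + -1 = -2
  G4 = ABS(-2) = 2
  B12 = -1 - 2 = -3
  G12 = MAX(-1, -3) = -1

After the edit, cleaning proceeds:
  D10: a read changed (A12 -1->8) — executes, giving -8.
  F5: a read changed (D10 1->-8; A12 -1->8) — executes, giving -8.
  F4: a read changed (F5 -1->-8) — executes, giving -1 — identical to its old value.
  B12: dirty, but its reads are unchanged (F4 unchanged, G4 unchanged); cached -3 stands.
  G12: dirty, but its reads are unchanged (F4 unchanged, B12 unchanged); cached -1 stands.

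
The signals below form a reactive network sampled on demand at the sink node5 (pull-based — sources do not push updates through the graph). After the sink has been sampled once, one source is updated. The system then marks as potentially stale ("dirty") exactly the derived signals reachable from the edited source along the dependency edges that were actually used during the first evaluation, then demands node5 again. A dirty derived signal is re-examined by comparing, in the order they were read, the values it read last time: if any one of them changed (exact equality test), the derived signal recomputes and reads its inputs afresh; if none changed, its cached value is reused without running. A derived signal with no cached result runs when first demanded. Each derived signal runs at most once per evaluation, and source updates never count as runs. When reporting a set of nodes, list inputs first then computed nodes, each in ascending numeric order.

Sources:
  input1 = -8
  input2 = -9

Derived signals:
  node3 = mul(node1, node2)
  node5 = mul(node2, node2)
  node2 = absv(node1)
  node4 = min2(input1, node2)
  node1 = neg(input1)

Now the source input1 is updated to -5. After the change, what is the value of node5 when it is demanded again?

node5 now evaluates to 25.

Initial pass — values computed on the first demand:
  node1 = neg(-8) = 8
  node2 = absv(8) = 8
  node5 = mul(8, 8) = 64

Second demand — change propagation:
  node1: re-runs because input1 -8->-5; new result 5.
  node2: re-runs because node1 8->5; new result 5.
  node5: re-runs because node2 8->5; node2 8->5; new result 25.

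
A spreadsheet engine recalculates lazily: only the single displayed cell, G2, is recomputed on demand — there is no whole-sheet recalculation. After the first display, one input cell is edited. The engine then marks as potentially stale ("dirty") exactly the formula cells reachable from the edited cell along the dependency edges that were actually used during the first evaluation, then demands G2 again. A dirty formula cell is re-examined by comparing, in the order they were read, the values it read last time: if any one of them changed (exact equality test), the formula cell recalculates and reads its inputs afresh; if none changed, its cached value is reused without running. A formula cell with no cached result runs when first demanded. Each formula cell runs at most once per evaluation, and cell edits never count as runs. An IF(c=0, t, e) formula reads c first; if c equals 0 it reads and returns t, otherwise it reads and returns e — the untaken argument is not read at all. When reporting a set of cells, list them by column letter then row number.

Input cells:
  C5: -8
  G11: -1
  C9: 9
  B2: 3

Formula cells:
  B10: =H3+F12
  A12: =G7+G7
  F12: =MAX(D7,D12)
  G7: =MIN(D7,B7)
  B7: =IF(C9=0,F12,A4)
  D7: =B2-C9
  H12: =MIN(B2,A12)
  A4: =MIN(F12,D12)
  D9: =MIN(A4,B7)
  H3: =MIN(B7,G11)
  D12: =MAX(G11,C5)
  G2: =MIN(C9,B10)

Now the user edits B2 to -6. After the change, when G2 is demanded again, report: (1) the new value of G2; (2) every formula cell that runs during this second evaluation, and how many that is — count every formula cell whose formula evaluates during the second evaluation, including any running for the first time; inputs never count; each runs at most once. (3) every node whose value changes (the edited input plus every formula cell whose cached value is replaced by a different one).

New value of G2: -2.
Formula cells that run: D7, F12 — 2 in total.
Values that change: B2, D7.
Key observation: the change is absorbed at F12 — it re-runs but produces the same value, and the output's value is unchanged.

First evaluation (everything demanded from the output):
  D7 = 3 - 9 = -6
  D12 = MAX(-1, -8) = -1
  F12 = MAX(-6, -1) = -1
  A4 = MIN(-1, -1) = -1
  B7 = IF(C9=0: C9=9 -> else branch A4) = -1
  H3 = MIN(-1, -1) = -1
  B10 = -1 + -1 = -2
  G2 = MIN(9, -2) = -2

Propagation after the edit:
  D7: runs — B2 3->-6; result -15.
  F12: runs — D7 -6->-15; result -1 (same value as before).
  A4: checked — values it read are unchanged (F12 unchanged, D12 unchanged); reused cached -1 without running.
  B7: checked — values it read are unchanged (C9 unchanged, A4 unchanged); reused cached -1 without running.
  H3: checked — values it read are unchanged (B7 unchanged, G11 unchanged); reused cached -1 without running.
  B10: checked — values it read are unchanged (H3 unchanged, F12 unchanged); reused cached -2 without running.
  G2: checked — values it read are unchanged (C9 unchanged, B10 unchanged); reused cached -2 without running.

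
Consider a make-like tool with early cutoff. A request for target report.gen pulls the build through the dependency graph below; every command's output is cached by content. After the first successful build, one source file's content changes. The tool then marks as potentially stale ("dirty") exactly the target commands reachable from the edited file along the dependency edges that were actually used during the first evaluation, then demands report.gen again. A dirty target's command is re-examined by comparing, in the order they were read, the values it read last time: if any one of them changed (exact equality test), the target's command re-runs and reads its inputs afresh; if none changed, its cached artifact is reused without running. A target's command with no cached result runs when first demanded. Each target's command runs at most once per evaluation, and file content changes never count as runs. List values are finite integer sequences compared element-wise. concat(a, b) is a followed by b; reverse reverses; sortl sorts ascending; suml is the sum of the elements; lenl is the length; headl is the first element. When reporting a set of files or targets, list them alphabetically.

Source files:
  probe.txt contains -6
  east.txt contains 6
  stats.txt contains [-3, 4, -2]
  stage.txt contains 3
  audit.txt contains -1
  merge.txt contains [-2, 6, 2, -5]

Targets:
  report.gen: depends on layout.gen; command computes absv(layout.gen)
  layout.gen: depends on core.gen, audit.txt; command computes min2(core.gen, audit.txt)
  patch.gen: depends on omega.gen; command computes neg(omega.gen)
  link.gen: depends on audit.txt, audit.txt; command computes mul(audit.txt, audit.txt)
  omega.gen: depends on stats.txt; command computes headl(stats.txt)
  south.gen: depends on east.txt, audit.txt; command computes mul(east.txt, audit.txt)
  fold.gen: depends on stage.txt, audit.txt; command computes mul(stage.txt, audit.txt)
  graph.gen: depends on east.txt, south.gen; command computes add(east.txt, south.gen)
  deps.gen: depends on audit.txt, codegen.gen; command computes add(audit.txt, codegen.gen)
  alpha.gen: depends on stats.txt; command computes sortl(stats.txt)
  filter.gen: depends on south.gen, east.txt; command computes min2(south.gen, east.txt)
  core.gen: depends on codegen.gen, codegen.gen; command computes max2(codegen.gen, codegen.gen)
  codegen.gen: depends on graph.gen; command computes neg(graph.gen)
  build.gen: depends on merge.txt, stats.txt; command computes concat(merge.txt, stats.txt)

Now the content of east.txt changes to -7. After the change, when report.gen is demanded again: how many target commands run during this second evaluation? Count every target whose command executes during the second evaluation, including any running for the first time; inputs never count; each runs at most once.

First demand of the output computes:
  south.gen = mul(6, -1) = -6
  graph.gen = add(6, -6) = 0
  codegen.gen = neg(0) = 0
  core.gen = max2(0, 0) = 0
  layout.gen = min2(0, -1) = -1
  report.gen = absv(-1) = 1

After the edit, cleaning proceeds:
  south.gen: a read changed (east.txt 6->-7) — executes, giving 7.
  graph.gen: a read changed (east.txt 6->-7; south.gen -6->7) — executes, giving 0 — identical to its old value.
  codegen.gen: dirty, but its reads are unchanged (graph.gen unchanged); cached 0 stands.
  core.gen: dirty, but its reads are unchanged (codegen.gen unchanged, codegen.gen unchanged); cached 0 stands.
  layout.gen: dirty, but its reads are unchanged (core.gen unchanged, audit.txt unchanged); cached -1 stands.
  report.gen: dirty, but its reads are unchanged (layout.gen unchanged); cached 1 stands.

Note the absorption at graph.gen: it re-runs yet its value is the same, leaving the output's value untouched.

2 target commands run: graph.gen, south.gen.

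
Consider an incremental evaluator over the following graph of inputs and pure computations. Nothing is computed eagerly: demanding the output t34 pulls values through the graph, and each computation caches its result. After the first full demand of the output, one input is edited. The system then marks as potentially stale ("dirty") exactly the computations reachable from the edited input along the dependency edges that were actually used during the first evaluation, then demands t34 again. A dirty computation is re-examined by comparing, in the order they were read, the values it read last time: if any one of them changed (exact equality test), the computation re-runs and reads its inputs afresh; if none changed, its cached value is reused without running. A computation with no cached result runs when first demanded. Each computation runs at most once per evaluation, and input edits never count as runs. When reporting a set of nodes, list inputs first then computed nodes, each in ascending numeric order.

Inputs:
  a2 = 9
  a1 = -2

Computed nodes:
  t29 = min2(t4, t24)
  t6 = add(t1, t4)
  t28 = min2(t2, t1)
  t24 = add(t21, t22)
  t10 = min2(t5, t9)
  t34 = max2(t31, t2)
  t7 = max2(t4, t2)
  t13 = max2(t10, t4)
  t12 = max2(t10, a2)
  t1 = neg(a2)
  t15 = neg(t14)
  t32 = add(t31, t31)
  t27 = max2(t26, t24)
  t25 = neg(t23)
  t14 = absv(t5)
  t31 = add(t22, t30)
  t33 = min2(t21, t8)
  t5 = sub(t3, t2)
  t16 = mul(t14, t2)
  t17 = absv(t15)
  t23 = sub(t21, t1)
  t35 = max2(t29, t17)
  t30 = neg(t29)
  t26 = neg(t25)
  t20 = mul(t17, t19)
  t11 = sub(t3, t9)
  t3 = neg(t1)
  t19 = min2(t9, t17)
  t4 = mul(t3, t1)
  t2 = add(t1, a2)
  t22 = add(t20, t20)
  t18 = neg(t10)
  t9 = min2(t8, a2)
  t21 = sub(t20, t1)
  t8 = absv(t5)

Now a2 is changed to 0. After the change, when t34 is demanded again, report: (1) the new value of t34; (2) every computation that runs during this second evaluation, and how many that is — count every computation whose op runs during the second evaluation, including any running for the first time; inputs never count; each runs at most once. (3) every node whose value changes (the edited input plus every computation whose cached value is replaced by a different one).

t34 now evaluates to 0.
Run set: t1, t2, t3, t4, t5, t8, t9, t14, t15, t17, t19, t20, t21, t22, t24, t29, t30, t31, t34 (19 run).
Changed values: a2, t1, t3, t4, t5, t8, t9, t14, t15, t17, t19, t20, t21, t22, t24, t29, t30, t31, t34.

Initial pass — values computed on the first demand:
  t1 = neg(9) = -9
  t2 = add(-9, 9) = 0
  t3 = neg(-9) = 9
  t4 = mul(9, -9) = -81
  t5 = sub(9, 0) = 9
  t8 = absv(9) = 9
  t9 = min2(9, 9) = 9
  t14 = absv(9) = 9
  t15 = neg(9) = -9
  t17 = absv(-9) = 9
  t19 = min2(9, 9) = 9
  t20 = mul(9, 9) = 81
  t21 = sub(81, -9) = 90
  t22 = add(81, 81) = 162
  t24 = add(90, 162) = 252
  t29 = min2(-81, 252) = -81
  t30 = neg(-81) = 81
  t31 = add(162, 81) = 243
  t34 = max2(243, 0) = 243

Second demand — change propagation:
  t1: re-runs because a2 9->0; new result 0.
  t2: re-runs because t1 -9->0; a2 9->0; new result 0 (unchanged).
  t3: re-runs because t1 -9->0; new result 0.
  t4: re-runs because t3 9->0; t1 -9->0; new result 0.
  t5: re-runs because t3 9->0; new result 0.
  t8: re-runs because t5 9->0; new result 0.
  t9: re-runs because t8 9->0; a2 9->0; new result 0.
  t14: re-runs because t5 9->0; new result 0.
  t15: re-runs because t14 9->0; new result 0.
  t17: re-runs because t15 -9->0; new result 0.
  t19: re-runs because t9 9->0; t17 9->0; new result 0.
  t20: re-runs because t17 9->0; t19 9->0; new result 0.
  t21: re-runs because t20 81->0; t1 -9->0; new result 0.
  t22: re-runs because t20 81->0; t20 81->0; new result 0.
  t24: re-runs because t21 90->0; t22 162->0; new result 0.
  t29: re-runs because t4 -81->0; t24 252->0; new result 0.
  t30: re-runs because t29 -81->0; new result 0.
  t31: re-runs because t22 162->0; t30 81->0; new result 0.
  t34: re-runs because t31 243->0; new result 0.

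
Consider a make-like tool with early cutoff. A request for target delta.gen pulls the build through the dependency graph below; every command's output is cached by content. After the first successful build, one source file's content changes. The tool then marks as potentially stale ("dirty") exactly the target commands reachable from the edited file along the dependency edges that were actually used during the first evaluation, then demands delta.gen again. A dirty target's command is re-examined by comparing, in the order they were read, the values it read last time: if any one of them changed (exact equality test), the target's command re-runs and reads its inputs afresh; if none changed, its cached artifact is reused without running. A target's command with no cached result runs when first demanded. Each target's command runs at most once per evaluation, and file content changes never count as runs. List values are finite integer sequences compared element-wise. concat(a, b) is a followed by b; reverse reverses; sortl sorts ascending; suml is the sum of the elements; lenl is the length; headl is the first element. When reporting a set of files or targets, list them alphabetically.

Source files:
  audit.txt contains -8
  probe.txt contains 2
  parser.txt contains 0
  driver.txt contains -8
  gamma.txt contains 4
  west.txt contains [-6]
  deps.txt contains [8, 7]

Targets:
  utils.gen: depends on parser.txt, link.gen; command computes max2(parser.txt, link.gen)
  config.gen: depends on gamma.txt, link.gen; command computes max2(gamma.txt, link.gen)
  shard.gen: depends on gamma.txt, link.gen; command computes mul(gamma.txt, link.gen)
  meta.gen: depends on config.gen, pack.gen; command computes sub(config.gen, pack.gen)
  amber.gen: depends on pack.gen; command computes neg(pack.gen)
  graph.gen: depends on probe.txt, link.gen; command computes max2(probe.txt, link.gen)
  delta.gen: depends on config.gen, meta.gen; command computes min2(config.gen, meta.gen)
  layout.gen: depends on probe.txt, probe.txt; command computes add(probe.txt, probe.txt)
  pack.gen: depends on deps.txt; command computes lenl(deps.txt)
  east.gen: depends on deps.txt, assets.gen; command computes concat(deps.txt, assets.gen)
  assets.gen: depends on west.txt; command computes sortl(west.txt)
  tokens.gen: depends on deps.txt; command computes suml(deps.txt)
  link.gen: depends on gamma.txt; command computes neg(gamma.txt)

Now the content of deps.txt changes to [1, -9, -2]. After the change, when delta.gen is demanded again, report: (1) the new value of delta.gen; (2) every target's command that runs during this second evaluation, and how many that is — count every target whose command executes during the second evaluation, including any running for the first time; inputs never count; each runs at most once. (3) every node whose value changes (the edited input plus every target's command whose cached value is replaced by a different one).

Demanding delta.gen again yields 1.
3 target commands run: delta.gen, meta.gen, pack.gen.
The nodes whose values change: delta.gen, deps.txt, meta.gen, pack.gen.

First demand of the output computes:
  link.gen = neg(4) = -4
  config.gen = max2(4, -4) = 4
  pack.gen = lenl([8, 7]) = 2
  meta.gen = sub(4, 2) = 2
  delta.gen = min2(4, 2) = 2

After the edit, cleaning proceeds:
  pack.gen: a read changed (deps.txt [8, 7]->[1, -9, -2]) — executes, giving 3.
  meta.gen: a read changed (pack.gen 2->3) — executes, giving 1.
  delta.gen: a read changed (meta.gen 2->1) — executes, giving 1.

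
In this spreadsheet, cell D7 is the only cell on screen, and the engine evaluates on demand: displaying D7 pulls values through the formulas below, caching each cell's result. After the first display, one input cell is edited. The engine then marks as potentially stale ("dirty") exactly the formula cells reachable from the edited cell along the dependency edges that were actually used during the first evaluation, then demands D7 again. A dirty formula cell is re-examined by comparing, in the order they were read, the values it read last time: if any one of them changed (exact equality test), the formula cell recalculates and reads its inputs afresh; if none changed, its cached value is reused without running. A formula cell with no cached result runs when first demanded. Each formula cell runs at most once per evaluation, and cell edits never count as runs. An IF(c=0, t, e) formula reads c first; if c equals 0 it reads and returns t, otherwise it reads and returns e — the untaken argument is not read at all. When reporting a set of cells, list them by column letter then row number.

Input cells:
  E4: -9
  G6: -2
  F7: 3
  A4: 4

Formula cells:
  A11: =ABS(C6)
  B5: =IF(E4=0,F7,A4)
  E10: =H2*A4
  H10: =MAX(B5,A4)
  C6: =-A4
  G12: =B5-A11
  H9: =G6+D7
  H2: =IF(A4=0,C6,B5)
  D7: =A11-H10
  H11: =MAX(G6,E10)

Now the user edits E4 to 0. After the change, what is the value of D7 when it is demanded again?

D7 now evaluates to 0.
The important point: H10 recomputes to an identical value, and the output ends up unchanged.

Initial pass — values computed on the first demand:
  B5 = IF(E4=0: E4=-9 -> else branch A4) = 4
  C6 = -(4) = -4
  A11 = ABS(-4) = 4
  H10 = MAX(4, 4) = 4
  D7 = 4 - 4 = 0

Second demand — change propagation:
  B5: re-runs because E4 -9->0; new result 3.
  H10: re-runs because B5 4->3; new result 4 (unchanged).
  D7: re-examined; everything it read last time is the same (A11 unchanged, H10 unchanged) — cache 0 kept, no run.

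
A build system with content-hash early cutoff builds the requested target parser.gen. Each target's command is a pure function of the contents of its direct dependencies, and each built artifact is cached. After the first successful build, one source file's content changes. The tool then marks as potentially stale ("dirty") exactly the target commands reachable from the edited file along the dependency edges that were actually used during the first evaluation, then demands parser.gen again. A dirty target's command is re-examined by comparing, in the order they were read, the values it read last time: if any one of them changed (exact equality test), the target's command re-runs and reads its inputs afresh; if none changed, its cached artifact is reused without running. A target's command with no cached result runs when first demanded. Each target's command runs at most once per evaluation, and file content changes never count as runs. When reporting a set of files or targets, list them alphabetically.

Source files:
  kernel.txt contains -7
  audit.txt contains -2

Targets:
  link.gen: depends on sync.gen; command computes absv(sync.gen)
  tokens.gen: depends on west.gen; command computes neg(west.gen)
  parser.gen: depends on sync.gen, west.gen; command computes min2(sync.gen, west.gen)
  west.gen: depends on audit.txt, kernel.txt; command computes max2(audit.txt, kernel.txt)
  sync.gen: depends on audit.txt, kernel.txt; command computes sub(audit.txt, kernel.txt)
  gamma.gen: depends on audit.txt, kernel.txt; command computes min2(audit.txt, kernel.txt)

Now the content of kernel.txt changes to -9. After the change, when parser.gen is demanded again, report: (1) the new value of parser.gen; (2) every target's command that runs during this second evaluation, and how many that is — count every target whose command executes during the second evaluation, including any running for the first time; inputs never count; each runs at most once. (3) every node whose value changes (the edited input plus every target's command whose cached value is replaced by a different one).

New value of parser.gen: -2.
Target commands that run: parser.gen, sync.gen, west.gen — 3 in total.
Values that change: kernel.txt, sync.gen.

First evaluation (everything demanded from the output):
  sync.gen = sub(-2, -7) = 5
  west.gen = max2(-2, -7) = -2
  parser.gen = min2(5, -2) = -2

Propagation after the edit:
  sync.gen: runs — kernel.txt -7->-9; result 7.
  west.gen: runs — kernel.txt -7->-9; result -2 (same value as before).
  parser.gen: runs — sync.gen 5->7; result -2 (same value as before).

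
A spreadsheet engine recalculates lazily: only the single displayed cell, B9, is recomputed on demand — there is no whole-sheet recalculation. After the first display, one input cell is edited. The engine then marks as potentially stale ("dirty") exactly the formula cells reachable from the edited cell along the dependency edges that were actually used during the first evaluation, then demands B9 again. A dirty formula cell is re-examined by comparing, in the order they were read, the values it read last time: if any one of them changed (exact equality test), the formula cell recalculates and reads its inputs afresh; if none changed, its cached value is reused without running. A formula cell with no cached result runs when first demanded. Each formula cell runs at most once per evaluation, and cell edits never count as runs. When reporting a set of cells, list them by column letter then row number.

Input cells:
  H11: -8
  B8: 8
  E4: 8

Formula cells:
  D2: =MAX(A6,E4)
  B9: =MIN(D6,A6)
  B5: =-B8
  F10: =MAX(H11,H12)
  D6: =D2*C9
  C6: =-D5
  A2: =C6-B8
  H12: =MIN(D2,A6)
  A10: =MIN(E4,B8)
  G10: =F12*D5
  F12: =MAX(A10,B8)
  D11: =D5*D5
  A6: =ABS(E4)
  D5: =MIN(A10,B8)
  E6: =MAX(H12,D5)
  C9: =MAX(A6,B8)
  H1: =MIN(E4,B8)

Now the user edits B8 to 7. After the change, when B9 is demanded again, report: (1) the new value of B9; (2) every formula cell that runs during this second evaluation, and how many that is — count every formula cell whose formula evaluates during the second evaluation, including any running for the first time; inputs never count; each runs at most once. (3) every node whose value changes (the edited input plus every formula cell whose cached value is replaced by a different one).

New value of B9: 8.
Formula cells that run: C9 — 1 in total.
Values that change: B8.
Key observation: the change is absorbed at C9 — it re-runs but produces the same value, and the output's value is unchanged.

First evaluation (everything demanded from the output):
  A6 = ABS(8) = 8
  C9 = MAX(8, 8) = 8
  D2 = MAX(8, 8) = 8
  D6 = 8 * 8 = 64
  B9 = MIN(64, 8) = 8

Propagation after the edit:
  C9: runs — B8 8->7; result 8 (same value as before).
  D6: checked — values it read are unchanged (D2 unchanged, C9 unchanged); reused cached 64 without running.
  B9: checked — values it read are unchanged (D6 unchanged, A6 unchanged); reused cached 8 without running.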